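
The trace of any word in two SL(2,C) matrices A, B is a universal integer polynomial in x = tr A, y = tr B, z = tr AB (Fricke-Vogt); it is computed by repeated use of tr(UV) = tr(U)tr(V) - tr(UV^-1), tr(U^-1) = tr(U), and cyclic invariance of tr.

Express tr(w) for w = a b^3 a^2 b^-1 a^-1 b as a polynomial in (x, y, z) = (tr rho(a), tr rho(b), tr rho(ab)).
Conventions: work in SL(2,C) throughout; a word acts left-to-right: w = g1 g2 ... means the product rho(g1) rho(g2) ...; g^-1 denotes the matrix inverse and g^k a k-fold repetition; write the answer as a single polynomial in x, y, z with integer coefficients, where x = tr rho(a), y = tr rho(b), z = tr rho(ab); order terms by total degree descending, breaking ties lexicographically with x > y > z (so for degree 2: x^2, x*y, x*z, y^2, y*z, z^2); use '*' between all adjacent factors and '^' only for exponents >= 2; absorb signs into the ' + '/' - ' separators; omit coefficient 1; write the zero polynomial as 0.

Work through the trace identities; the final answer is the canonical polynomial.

tr(a b a b) = tr(a b) * tr(a b) - tr(1) = z^2 - 2
tr(a b a) = tr(a) * tr(b a) - tr(b) = x*z - y
next, tr(b a b a b) = tr(b) * tr(a b a b) - tr(a b a) = y*z^2 - x*z - y
and tr(b a b^3 a) = tr(b) * tr(b a b a b) - tr(b a b a) = y^2*z^2 - x*y*z - y^2 - z^2 + 2
tr(a^2) = tr(a) * tr(a) - tr(1) = x^2 - 2
next, tr(a b^2 a) = tr(b) * tr(a^2 b) - tr(a^2) = x*y*z - x^2 - y^2 + 2
and tr(b^2 a b^2 a) = tr(b) * tr(a b^2 a b) - tr(a b^2 a) = y^2*z^2 - 2*x*y*z + x^2 - 2
next, tr(a b^2) = tr(b) * tr(a b) - tr(a) = y*z - x
and tr(a b^3) = tr(b) * tr(a b^2) - tr(a b) = y^2*z - x*y - z
and tr(b^2 a b^2) = tr(b) * tr(a b^3) - tr(a b^2) = y^3*z - x*y^2 - 2*y*z + x
tr(a^2 b^2 a b^2) = tr(a) * tr(b^2 a b^2 a) - tr(b^2 a b^2) = x*y^2*z^2 - 2*x^2*y*z - y^3*z + x^3 + x*y^2 + 2*y*z - 3*x
tr(a^2 b^2 a b) = tr(a) * tr(b^2 a b a) - tr(b^2 a b) = x*y*z^2 - x^2*z - y^2*z + z
next, tr(b a b^3 a^2 b) = tr(b) * tr(a^2 b^2 a b^2) - tr(a^2 b^2 a b) = x*y^3*z^2 - 2*x^2*y^2*z - y^4*z + x^3*y + x*y^3 - x*y*z^2 + x^2*z + 3*y^2*z - 3*x*y - z
and tr(b a b a b a) = tr(b a b a) * tr(b a) - tr(a b) = z^3 - 3*z
and tr(a^2 b a b a b) = tr(a) * tr(b a b a b a) - tr(b a b a b) = x*z^3 - y*z^2 - 2*x*z + y
tr(b a b a^2) = tr(a) * tr(b a b a) - tr(b a b) = x*z^2 - y*z - x
tr(a^2 b a b a) = tr(a) * tr(b a b a^2) - tr(b a b a) = x^2*z^2 - x*y*z - x^2 - z^2 + 2
next, tr(b a^2 b a b a b) = tr(b) * tr(a^2 b a b a b) - tr(a^2 b a b a) = x*y*z^3 - x^2*z^2 - y^2*z^2 - x*y*z + x^2 + y^2 + z^2 - 2
next, tr(b a b^3 a^2 b a) = tr(b) * tr(b a^2 b a b a b) - tr(b a^2 b a b a) = x*y^2*z^3 - x^2*y*z^2 - y^3*z^2 - x*y^2*z - x*z^3 + x^2*y + y^3 + 2*y*z^2 + 2*x*z - 3*y
and tr(a^-1 b a b^3 a^2 b) = tr(b a b^3 a^2 b) * tr(a) - tr(b a b^3 a^2 b a) = x^2*y^3*z^2 - 2*x^3*y^2*z - x*y^4*z - x*y^2*z^3 + x^4*y + x^2*y^3 + y^3*z^2 + x^3*z + 4*x*y^2*z + x*z^3 - 4*x^2*y - y^3 - 2*y*z^2 - 3*x*z + 3*y
and tr(a b^3 a^2 b^-1 a^-1 b) = tr(a^-1 b a b^3 a^2) * tr(b) - tr(a^-1 b a b^3 a^2 b) = -x^2*y^3*z^2 + 2*x^3*y^2*z + x*y^4*z + x*y^2*z^3 - x^4*y - x^2*y^3 - x^3*z - 5*x*y^2*z - x*z^3 + 4*x^2*y + y*z^2 + 3*x*z - y

-x^2*y^3*z^2 + 2*x^3*y^2*z + x*y^4*z + x*y^2*z^3 - x^4*y - x^2*y^3 - x^3*z - 5*x*y^2*z - x*z^3 + 4*x^2*y + y*z^2 + 3*x*z - y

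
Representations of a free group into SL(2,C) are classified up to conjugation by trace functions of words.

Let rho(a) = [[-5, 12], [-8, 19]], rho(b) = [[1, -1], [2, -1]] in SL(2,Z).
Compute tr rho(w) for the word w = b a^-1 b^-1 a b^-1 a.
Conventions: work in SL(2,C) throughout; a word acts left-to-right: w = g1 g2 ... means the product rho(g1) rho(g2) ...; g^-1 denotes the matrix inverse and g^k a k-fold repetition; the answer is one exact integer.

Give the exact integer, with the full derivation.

rho(b) = [[1, -1], [2, -1]]
... * rho(a^-1) = [[19, -12], [8, -5]]  ->  [[11, -7], [30, -19]]
... * rho(b^-1) = [[-1, 1], [-2, 1]]  ->  [[3, 4], [8, 11]]
... * rho(a) = [[-5, 12], [-8, 19]]  ->  [[-47, 112], [-128, 305]]
... * rho(b^-1) = [[-1, 1], [-2, 1]]  ->  [[-177, 65], [-482, 177]]
... * rho(a) = [[-5, 12], [-8, 19]]  ->  [[365, -889], [994, -2421]]
tr = 365 + -2421 = -2056

-2056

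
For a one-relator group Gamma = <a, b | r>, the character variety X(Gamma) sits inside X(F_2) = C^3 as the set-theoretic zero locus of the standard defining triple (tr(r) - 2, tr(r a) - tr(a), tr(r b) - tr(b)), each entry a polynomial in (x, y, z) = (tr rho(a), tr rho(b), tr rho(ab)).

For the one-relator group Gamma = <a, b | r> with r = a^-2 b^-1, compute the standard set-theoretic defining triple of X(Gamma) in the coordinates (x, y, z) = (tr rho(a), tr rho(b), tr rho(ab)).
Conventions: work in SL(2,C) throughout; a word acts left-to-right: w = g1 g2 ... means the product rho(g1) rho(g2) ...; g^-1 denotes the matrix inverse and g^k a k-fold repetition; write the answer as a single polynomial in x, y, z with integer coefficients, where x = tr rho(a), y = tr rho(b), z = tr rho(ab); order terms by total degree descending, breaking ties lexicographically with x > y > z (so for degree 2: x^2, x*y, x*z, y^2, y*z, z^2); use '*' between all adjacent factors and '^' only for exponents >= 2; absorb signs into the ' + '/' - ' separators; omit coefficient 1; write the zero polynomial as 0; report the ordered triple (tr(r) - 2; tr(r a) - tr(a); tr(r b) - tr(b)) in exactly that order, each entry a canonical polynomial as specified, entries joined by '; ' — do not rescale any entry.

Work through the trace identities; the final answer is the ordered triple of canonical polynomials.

and trace(a^-1) = trace(a) = x
next, trace(a^-1 b) = trace(b) trace(a) - trace(b a) = x*y - z
and trace(a^-1 b^-1) = trace(a^-1) trace(b) - trace(a^-1 b) = z
trace(a^-2 b^-1) = trace(a^-1 b^-1) trace(a) - trace(a^-1 b^-1 a) = x*z - y
next, trace(a^-2) = trace(a^-1) trace(a) - trace(1)   [inverse elimination on a] = x^2 - 2
assemble the triple (trace(r) - 2; trace(r a) - x; trace(r b) - y)

x*z - y - 2; -x + z; x^2 - y - 2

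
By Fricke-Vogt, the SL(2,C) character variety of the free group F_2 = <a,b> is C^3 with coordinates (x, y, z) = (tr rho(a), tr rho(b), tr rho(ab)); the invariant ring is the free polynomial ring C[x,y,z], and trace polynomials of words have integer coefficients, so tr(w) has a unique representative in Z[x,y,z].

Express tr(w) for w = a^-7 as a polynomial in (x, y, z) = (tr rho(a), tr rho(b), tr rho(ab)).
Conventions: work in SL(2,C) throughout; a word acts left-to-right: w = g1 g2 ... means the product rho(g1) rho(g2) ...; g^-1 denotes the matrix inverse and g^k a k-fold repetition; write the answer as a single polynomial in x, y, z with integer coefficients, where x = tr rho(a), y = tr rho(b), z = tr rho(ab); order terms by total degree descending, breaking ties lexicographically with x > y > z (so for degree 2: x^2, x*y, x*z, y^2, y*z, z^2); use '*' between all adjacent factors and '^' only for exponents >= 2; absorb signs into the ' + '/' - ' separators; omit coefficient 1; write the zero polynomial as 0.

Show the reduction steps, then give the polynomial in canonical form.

trace(a^-1) = trace(a) = x
so trace(a^-2) = trace(a^-1)*trace(a) - trace(1)  (eliminate a^-1) = x^2 - 2
so trace(a^-3) = trace(a^-2)*trace(a) - trace(a^-1)  (eliminate a^-1) = x^3 - 3*x
reduce: trace(a^-4) = trace(a^-3)*trace(a) - trace(a^-2)  (eliminate a^-1) = x^4 - 4*x^2 + 2
reduce: trace(a^-5) = trace(a^-4)*trace(a) - trace(a^-3)  (eliminate a^-1) = x^5 - 5*x^3 + 5*x
reduce: trace(a^-6) = trace(a^-5)*trace(a) - trace(a^-4)  (eliminate a^-1) = x^6 - 6*x^4 + 9*x^2 - 2
reduce: trace(a^-7) = trace(a^-6)*trace(a) - trace(a^-5)  (eliminate a^-1) = x^7 - 7*x^5 + 14*x^3 - 7*x

x^7 - 7*x^5 + 14*x^3 - 7*x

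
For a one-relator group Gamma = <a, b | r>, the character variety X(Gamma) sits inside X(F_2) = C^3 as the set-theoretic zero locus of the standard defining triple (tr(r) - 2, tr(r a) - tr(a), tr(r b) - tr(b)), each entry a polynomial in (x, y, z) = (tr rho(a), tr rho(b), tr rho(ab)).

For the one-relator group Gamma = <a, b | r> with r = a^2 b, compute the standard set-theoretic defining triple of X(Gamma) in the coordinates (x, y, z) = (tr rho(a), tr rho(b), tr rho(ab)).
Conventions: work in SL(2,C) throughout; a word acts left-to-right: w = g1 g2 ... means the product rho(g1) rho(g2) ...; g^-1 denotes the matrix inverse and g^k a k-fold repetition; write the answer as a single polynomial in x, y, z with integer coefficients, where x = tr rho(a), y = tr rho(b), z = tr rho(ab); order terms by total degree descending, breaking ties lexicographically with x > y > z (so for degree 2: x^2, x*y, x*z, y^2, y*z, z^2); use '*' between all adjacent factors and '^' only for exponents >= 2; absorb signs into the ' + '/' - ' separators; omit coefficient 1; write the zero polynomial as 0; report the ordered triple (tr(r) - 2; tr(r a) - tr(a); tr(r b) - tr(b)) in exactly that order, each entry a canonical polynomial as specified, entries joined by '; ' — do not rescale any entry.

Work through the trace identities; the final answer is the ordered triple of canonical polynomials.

trace(a^2 b) = trace(a) * trace(b a) - trace(b)  (reduce the a square) = x*z - y
use: trace(a^2 b a) = trace(a) * trace(b a^2) - trace(b a)   [square of a] = x^2*z - x*y - z
use: trace(a^2) = trace(a) * trace(a) - trace(1) = x^2 - 2
trace(a^2 b^2) = trace(b) * trace(a^2 b) - trace(a^2) = x*y*z - x^2 - y^2 + 2
assemble the triple (trace(r) - 2; trace(r a) - x; trace(r b) - y)

x*z - y - 2; x^2*z - x*y - x - z; x*y*z - x^2 - y^2 - y + 2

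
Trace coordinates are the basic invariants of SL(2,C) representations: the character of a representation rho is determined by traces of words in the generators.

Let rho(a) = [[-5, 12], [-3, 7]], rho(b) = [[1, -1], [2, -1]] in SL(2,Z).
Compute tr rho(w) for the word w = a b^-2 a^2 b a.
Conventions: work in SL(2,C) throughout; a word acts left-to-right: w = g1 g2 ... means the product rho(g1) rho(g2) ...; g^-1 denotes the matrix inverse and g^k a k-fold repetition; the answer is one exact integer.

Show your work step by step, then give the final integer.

-60

rho(a) = [[-5, 12], [-3, 7]]
... * rho(b^-1) = [[-1, 1], [-2, 1]]  ->  [[-19, 7], [-11, 4]]
... * rho(b^-1) = [[-1, 1], [-2, 1]]  ->  [[5, -12], [3, -7]]
... * rho(a) = [[-5, 12], [-3, 7]]  ->  [[11, -24], [6, -13]]
... * rho(a) = [[-5, 12], [-3, 7]]  ->  [[17, -36], [9, -19]]
... * rho(b) = [[1, -1], [2, -1]]  ->  [[-55, 19], [-29, 10]]
... * rho(a) = [[-5, 12], [-3, 7]]  ->  [[218, -527], [115, -278]]
tr = 218 + -278 = -60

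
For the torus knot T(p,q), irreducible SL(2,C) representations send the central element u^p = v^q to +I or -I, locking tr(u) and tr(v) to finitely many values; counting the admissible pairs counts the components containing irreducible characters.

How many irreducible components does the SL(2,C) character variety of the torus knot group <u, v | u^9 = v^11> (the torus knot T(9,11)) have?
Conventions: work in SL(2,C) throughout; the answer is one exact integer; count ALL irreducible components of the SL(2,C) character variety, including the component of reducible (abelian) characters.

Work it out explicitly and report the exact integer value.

41

For T(9,11): irreducibility forces the central element u^9 = v^11 to one of +I, -I.
So on each irreducible component the traces are pinned: tr(u) = 2*cos(pi*alpha/9) with 1 <= alpha <= 8, tr(v) = 2*cos(pi*beta/11) with 1 <= beta <= 10.
u^9 = (-1)^alpha I and v^11 = (-1)^beta I must agree, so alpha and beta have equal parity.
count pairs: odd alpha (4 choices) x odd beta (5), plus even alpha (4) x even beta (5): 4*5 + 4*5 = 40.
Total: 40 irreducible-character components + 1 reducible (abelian) component = 41.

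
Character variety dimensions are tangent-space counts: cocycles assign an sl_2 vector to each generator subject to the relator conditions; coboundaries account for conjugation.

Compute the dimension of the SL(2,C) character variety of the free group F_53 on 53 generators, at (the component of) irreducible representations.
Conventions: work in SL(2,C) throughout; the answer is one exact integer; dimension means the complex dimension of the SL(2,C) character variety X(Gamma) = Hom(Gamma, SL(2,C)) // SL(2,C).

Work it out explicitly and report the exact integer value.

156

Gamma = F_53 has 53 generators and no relators.
A cocycle picks one sl_2 vector per generator freely, giving dim Z^1 = 3*53 = 159.
Irreducibility makes the coboundary map sl_2 -> Z^1 injective (trivial centralizer), so dim B^1 = 3.
Therefore dim X = 159 - 3 = 156.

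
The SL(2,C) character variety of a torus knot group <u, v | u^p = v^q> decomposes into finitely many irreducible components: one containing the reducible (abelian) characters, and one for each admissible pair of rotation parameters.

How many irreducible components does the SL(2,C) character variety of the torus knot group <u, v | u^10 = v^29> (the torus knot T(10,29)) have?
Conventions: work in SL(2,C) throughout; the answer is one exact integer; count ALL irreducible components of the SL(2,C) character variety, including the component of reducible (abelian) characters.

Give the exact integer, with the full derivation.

For T(10,29): irreducibility forces the central element u^10 = v^29 to one of +I, -I.
So on each irreducible component the traces are pinned: tr(u) = 2*cos(pi*alpha/10) with 1 <= alpha <= 9, tr(v) = 2*cos(pi*beta/29) with 1 <= beta <= 28.
u^10 = (-1)^alpha I and v^29 = (-1)^beta I must agree, so alpha and beta have equal parity.
Counting: 5 odd alphas x 14 odd betas + 4 even alphas x 14 even betas = 70 + 56 = 126.
Total: 126 irreducible-character components + 1 reducible (abelian) component = 127.

127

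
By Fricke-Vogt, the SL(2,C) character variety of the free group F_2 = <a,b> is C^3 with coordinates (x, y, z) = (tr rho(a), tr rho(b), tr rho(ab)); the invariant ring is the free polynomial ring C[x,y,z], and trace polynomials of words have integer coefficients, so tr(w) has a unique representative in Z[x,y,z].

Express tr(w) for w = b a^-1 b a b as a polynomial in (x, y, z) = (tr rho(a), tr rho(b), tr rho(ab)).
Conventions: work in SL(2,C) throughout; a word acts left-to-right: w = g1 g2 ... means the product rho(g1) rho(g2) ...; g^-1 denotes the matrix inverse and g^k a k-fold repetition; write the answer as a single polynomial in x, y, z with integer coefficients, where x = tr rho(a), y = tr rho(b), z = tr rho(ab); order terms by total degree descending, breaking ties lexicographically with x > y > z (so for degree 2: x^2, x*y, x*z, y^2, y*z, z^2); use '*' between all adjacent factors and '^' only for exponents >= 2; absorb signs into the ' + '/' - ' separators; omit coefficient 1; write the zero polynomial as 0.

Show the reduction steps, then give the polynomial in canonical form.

x*y^2*z - x^2*y - y*z^2 + y

next, trace(a b^2) = trace(b) * trace(a b) - trace(a) = y*z - x
next, trace(b a b^2) = trace(b) * trace(a b^2) - trace(a b) = y^2*z - x*y - z
next, trace(a b a b) = trace(a b) * trace(a b) - trace(1) = z^2 - 2
trace(a b a) = trace(a) * trace(b a) - trace(b) = x*z - y
trace(b a b^2 a) = trace(b) * trace(a b a b) - trace(a b a) = y*z^2 - x*z - y
trace(b a^-1 b a b) = trace(b a b^2) * trace(a) - trace(b a b^2 a) = x*y^2*z - x^2*y - y*z^2 + y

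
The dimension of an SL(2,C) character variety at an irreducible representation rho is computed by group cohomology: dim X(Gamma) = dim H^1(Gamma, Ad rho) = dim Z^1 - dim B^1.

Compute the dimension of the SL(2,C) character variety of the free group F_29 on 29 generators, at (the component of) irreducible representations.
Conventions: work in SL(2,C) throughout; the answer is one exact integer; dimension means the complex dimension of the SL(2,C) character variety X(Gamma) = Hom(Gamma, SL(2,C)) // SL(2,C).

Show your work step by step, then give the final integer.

84

Gamma = F_29 has 29 generators and no relators.
A cocycle picks one sl_2 vector per generator freely, giving dim Z^1 = 3*29 = 87.
dim B^1 = 3: the coboundary map is injective because an irreducible image has centralizer 0 in sl_2.
dim H^1 = 87 - 3 = 84, which is dim X.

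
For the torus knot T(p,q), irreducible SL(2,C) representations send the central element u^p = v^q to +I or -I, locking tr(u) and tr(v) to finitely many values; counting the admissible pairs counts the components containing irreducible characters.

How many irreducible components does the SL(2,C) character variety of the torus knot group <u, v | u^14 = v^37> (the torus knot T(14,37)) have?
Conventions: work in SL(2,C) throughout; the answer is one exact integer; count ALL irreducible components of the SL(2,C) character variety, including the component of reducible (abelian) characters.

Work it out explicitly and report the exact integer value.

For T(14,37): irreducibility forces the central element u^14 = v^37 to one of +I, -I.
So on each irreducible component the traces are pinned: tr(u) = 2*cos(pi*alpha/14) with 1 <= alpha <= 13, tr(v) = 2*cos(pi*beta/37) with 1 <= beta <= 36.
The two central values (-1)^alpha I and (-1)^beta I must be the same matrix, so alpha and beta share a parity.
Counting: 7 odd alphas x 18 odd betas + 6 even alphas x 18 even betas = 126 + 108 = 234.
components with irreducible characters: 234; plus the single component of reducible (abelian) characters: total 235.

235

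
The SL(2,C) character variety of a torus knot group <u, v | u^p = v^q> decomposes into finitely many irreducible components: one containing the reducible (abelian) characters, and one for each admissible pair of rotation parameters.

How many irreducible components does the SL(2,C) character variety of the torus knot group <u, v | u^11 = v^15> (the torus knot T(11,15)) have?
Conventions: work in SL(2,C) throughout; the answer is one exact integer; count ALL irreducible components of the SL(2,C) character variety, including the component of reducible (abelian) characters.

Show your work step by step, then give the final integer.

71

For T(11,15): irreducibility forces the central element u^11 = v^15 to one of +I, -I.
So on each irreducible component the traces are pinned: tr(u) = 2*cos(pi*alpha/11) with 1 <= alpha <= 10, tr(v) = 2*cos(pi*beta/15) with 1 <= beta <= 14.
The two central values (-1)^alpha I and (-1)^beta I must be the same matrix, so alpha and beta share a parity.
Counting: 5 odd alphas x 7 odd betas + 5 even alphas x 7 even betas = 35 + 35 = 70.
components with irreducible characters: 70; plus the single component of reducible (abelian) characters: total 71.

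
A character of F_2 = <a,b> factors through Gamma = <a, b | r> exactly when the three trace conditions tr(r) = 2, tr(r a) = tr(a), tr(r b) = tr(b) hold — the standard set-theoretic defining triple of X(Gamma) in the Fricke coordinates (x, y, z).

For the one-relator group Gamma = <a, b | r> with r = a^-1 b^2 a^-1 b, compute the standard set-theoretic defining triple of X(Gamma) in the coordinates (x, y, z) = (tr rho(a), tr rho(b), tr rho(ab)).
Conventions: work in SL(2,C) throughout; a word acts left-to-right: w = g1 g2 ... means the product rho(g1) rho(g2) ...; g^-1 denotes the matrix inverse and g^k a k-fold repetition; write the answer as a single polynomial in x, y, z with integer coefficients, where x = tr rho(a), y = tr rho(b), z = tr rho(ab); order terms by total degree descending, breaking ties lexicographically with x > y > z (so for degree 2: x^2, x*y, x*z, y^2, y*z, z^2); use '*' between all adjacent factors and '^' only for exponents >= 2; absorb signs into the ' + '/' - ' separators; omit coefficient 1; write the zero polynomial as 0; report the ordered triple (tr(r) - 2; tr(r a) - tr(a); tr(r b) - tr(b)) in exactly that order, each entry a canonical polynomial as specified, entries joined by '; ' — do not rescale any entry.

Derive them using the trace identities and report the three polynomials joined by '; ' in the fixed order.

apply: tr(b^2) = tr(b) * tr(b) - tr(1)   [square of b] = y^2 - 2
tr(b^3) = tr(b) * tr(b^2) - tr(b)   [square of b] = y^3 - 3*y
use: tr(a b^2) = tr(b) * tr(a b) - tr(a)   [square of b] = y*z - x
apply: tr(b^3 a) = tr(b) * tr(a b^2) - tr(a b)   [square of b] = y^2*z - x*y - z
tr(b a^-1 b^2) = tr(b^3) * tr(a) - tr(b^3 a)   [inverse elimination on a] = x*y^3 - y^2*z - 2*x*y + z
apply: tr(a b a b) = tr(a b) * tr(a b) - tr(1)   [split at a repeated a] = z^2 - 2
tr(a b a) = tr(a) * tr(b a) - tr(b)   [square of a] = x*z - y
tr(b^2 a b a) = tr(b) * tr(a b a b) - tr(a b a)   [square of b] = y*z^2 - x*z - y
apply: tr(b a^-1 b^2 a) = tr(b^2 a b) * tr(a) - tr(b^2 a b a)   [inverse elimination on a] = x*y^2*z - x^2*y - y*z^2 + y
apply: tr(a^-1 b^2 a^-1 b) = tr(b a^-1 b^2) * tr(a) - tr(b a^-1 b^2 a)   [inverse elimination on a] = x^2*y^3 - 2*x*y^2*z - x^2*y + y*z^2 + x*z - y
tr(b^4) = tr(b) * tr(b^3) - tr(b^2) = y^4 - 4*y^2 + 2
use: tr(b^4 a) = tr(b) * tr(b^2 a b) - tr(b^2 a) = y^3*z - x*y^2 - 2*y*z + x
tr(b^2 a^-1 b^2) = tr(b^4) * tr(a) - tr(b^4 a) = x*y^4 - y^3*z - 3*x*y^2 + 2*y*z + x
use: tr(a^2) = tr(a) * tr(a) - tr(1) = x^2 - 2
use: tr(a b^2 a) = tr(b) * tr(a^2 b) - tr(a^2) = x*y*z - x^2 - y^2 + 2
use: tr(b^2 a b^2 a) = tr(b) * tr(a b^2 a b) - tr(a b^2 a) = y^2*z^2 - 2*x*y*z + x^2 - 2
apply: tr(b^2 a^-1 b^2 a) = tr(b^2 a b^2) * tr(a) - tr(b^2 a b^2 a) = x*y^3*z - x^2*y^2 - y^2*z^2 + 2
apply: tr(a^-1 b^2 a^-1 b^2) = tr(b^2 a^-1 b^2) * tr(a) - tr(b^2 a^-1 b^2 a) = x^2*y^4 - 2*x*y^3*z - 2*x^2*y^2 + y^2*z^2 + 2*x*y*z + x^2 - 2
assemble the triple (tr(r) - 2; tr(r a) - x; tr(r b) - y)

x^2*y^3 - 2*x*y^2*z - x^2*y + y*z^2 + x*z - y - 2; x*y^3 - y^2*z - 2*x*y - x + z; x^2*y^4 - 2*x*y^3*z - 2*x^2*y^2 + y^2*z^2 + 2*x*y*z + x^2 - y - 2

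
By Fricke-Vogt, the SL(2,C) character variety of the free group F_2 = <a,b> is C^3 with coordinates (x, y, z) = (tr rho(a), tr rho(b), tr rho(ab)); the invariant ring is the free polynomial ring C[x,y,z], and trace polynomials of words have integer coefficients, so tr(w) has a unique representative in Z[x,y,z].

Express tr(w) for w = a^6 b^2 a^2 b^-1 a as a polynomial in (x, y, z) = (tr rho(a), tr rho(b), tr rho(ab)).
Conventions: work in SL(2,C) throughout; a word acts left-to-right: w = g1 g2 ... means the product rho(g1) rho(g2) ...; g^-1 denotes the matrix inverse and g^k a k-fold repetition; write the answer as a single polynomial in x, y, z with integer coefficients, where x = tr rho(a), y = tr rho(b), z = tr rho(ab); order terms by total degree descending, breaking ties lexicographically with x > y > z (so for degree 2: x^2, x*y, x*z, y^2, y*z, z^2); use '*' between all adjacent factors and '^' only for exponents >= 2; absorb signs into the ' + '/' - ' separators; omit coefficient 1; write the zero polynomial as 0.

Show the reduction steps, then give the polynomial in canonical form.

x^8*y^2*z - x^9*y - x^7*y^3 - x^7*y*z^2 + x^8*z - 5*x^6*y^2*z + 8*x^7*y + 5*x^5*y^3 + 5*x^5*y*z^2 - 7*x^6*z + 6*x^4*y^2*z - 20*x^5*y - 6*x^3*y^3 - 6*x^3*y*z^2 + 15*x^4*z - x^2*y^2*z + 15*x^3*y + x*y^3 + x*y*z^2 - 10*x^2*z + z

reduce: trace(a b a) = trace(a) trace(b a) - trace(b)   [square of a] = x*z - y
reduce: trace(a^3 b) = trace(a) trace(a b a) - trace(a b)   [square of a] = x^2*z - x*y - z
trace(a^2) = trace(a) trace(a) - trace(1)   [square of a] = x^2 - 2
so trace(a^3) = trace(a) trace(a^2) - trace(a)   [square of a] = x^3 - 3*x
trace(b^2 a^3) = trace(b) trace(a^3 b) - trace(a^3)   [square of b] = x^2*y*z - x^3 - x*y^2 - y*z + 3*x
so trace(b^2 a) = trace(b) trace(a b) - trace(a)   [square of b] = y*z - x
reduce: trace(b^2) = trace(b) trace(b) - trace(1)   [square of b] = y^2 - 2
reduce: trace(b^2 a^2) = trace(a) trace(b^2 a) - trace(b^2)   [square of a] = x*y*z - x^2 - y^2 + 2
reduce: trace(a^2 b^2 a^2) = trace(a) trace(b^2 a^3) - trace(b^2 a^2)   [square of a] = x^3*y*z - x^4 - x^2*y^2 - 2*x*y*z + 4*x^2 + y^2 - 2
so trace(a^2 b^2 a^3) = trace(a) trace(a^2 b^2 a^2) - trace(a^2 b^2 a)   [square of a] = x^4*y*z - x^5 - x^3*y^2 - 3*x^2*y*z + 5*x^3 + 2*x*y^2 + y*z - 5*x
trace(b^2 a^6) = trace(a) trace(a^2 b^2 a^3) - trace(a^2 b^2 a^2)   [square of a] = x^5*y*z - x^6 - x^4*y^2 - 4*x^3*y*z + 6*x^4 + 3*x^2*y^2 + 3*x*y*z - 9*x^2 - y^2 + 2
trace(a^2 b^2 a^5) = trace(a) trace(b^2 a^6) - trace(b^2 a^5)   [square of a] = x^6*y*z - x^7 - x^5*y^2 - 5*x^4*y*z + 7*x^5 + 4*x^3*y^2 + 6*x^2*y*z - 14*x^3 - 3*x*y^2 - y*z + 7*x
so trace(a^7 b^2 a) = trace(a) trace(a^2 b^2 a^5) - trace(a^2 b^2 a^4)   [square of a] = x^7*y*z - x^8 - x^6*y^2 - 6*x^5*y*z + 8*x^6 + 5*x^4*y^2 + 10*x^3*y*z - 20*x^4 - 6*x^2*y^2 - 4*x*y*z + 16*x^2 + y^2 - 2
trace(a^7 b^2 a^2) = trace(a) trace(a^7 b^2 a) - trace(a^7 b^2)   [square of a] = x^8*y*z - x^9 - x^7*y^2 - 7*x^6*y*z + 9*x^7 + 6*x^5*y^2 + 15*x^4*y*z - 27*x^5 - 10*x^3*y^2 - 10*x^2*y*z + 30*x^3 + 4*x*y^2 + y*z - 9*x
so trace(b a b a) = trace(a b) trace(a b) - trace(1)   [split at a repeated a] = z^2 - 2
so trace(a b a b a) = trace(a) trace(b a b a) - trace(b a b)   [square of a] = x*z^2 - y*z - x
so trace(a^2 b a b a) = trace(a) trace(a b a b a) - trace(a b a b)   [square of a] = x^2*z^2 - x*y*z - x^2 - z^2 + 2
so trace(a b a b a^3) = trace(a) trace(a^2 b a b a) - trace(a^2 b a b)   [square of a] = x^3*z^2 - x^2*y*z - x^3 - 2*x*z^2 + y*z + 3*x
so trace(a b a^5 b) = trace(a) trace(a b a b a^3) - trace(a b a b a^2)   [square of a] = x^4*z^2 - x^3*y*z - x^4 - 3*x^2*z^2 + 2*x*y*z + 4*x^2 + z^2 - 2
trace(a^2 b a^2) = trace(a) trace(a^2 b a) - trace(a^2 b)   [square of a] = x^3*z - x^2*y - 2*x*z + y
so trace(a^3 b a^2) = trace(a) trace(a^2 b a^2) - trace(a^2 b a)   [square of a] = x^4*z - x^3*y - 3*x^2*z + 2*x*y + z
reduce: trace(a b a^5) = trace(a) trace(a^3 b a^2) - trace(a^3 b a)   [square of a] = x^5*z - x^4*y - 4*x^3*z + 3*x^2*y + 3*x*z - y
trace(b^2 a b a^5) = trace(b) trace(a b a^5 b) - trace(a b a^5)   [square of b] = x^4*y*z^2 - x^5*z - x^3*y^2*z - 3*x^2*y*z^2 + 4*x^3*z + 2*x*y^2*z + x^2*y + y*z^2 - 3*x*z - y
trace(a b^2 a b a^2) = trace(b) trace(a b a^3 b) - trace(a b a^3)   [square of b] = x^2*y*z^2 - x^3*z - x*y^2*z - y*z^2 + 2*x*z + y
trace(b^2 a b a) = trace(b) trace(a b a b) - trace(a b a)   [square of b] = y*z^2 - x*z - y
trace(b^2 a b) = trace(b) trace(b a b) - trace(b a)   [square of b] = y^2*z - x*y - z
reduce: trace(a b^2 a b a) = trace(a) trace(b^2 a b a) - trace(b^2 a b)   [square of a] = x*y*z^2 - x^2*z - y^2*z + z
reduce: trace(b^2 a b a^4) = trace(a) trace(a b^2 a b a^2) - trace(a b^2 a b a)   [square of a] = x^3*y*z^2 - x^4*z - x^2*y^2*z - 2*x*y*z^2 + 3*x^2*z + y^2*z + x*y - z
trace(b a^6 b^2 a) = trace(a) trace(b^2 a b a^5) - trace(b^2 a b a^4)   [square of a] = x^5*y*z^2 - x^6*z - x^4*y^2*z - 4*x^3*y*z^2 + 5*x^4*z + 3*x^2*y^2*z + x^3*y + 3*x*y*z^2 - 6*x^2*z - y^2*z - 2*x*y + z
reduce: trace(b a^6 b^2) = trace(b) trace(b a^6 b) - trace(b a^6)   [square of b] = x^5*y^2*z - x^6*y - x^4*y^3 - x^5*z - 4*x^3*y^2*z + 7*x^4*y + 3*x^2*y^3 + 4*x^3*z + 3*x*y^2*z - 12*x^2*y - y^3 - 3*x*z + 3*y
trace(a^4 b^2 a^2 b a^2) = trace(a) trace(b a^6 b^2 a) - trace(b a^6 b^2)   [square of a] = x^6*y*z^2 - x^7*z - 2*x^5*y^2*z + x^6*y + x^4*y^3 - 4*x^4*y*z^2 + 6*x^5*z + 7*x^3*y^2*z - 6*x^4*y - 3*x^2*y^3 + 3*x^2*y*z^2 - 10*x^3*z - 4*x*y^2*z + 10*x^2*y + y^3 + 4*x*z - 3*y
trace(b^3 a^2) = trace(b) trace(b a^2 b) - trace(b a^2)   [square of b] = x*y^2*z - x^2*y - y^3 - x*z + 3*y
trace(b a^3 b^2) = trace(a) trace(b^3 a^2) - trace(b^3 a)   [square of a] = x^2*y^2*z - x^3*y - x*y^3 - x^2*z - y^2*z + 4*x*y + z
trace(b^2 a^2 b a^3) = trace(a) trace(b a^3 b^2 a) - trace(b a^3 b^2)   [square of a] = x^3*y*z^2 - x^4*z - 2*x^2*y^2*z + x^3*y + x*y^3 - x*y*z^2 + 3*x^2*z + y^2*z - 3*x*y - z
reduce: trace(b^2 a^2 b a) = trace(a) trace(b a b^2 a) - trace(b a b^2)   [square of a] = x*y*z^2 - x^2*z - y^2*z + z
trace(b^2 a^2 b a^2) = trace(a) trace(b^2 a^2 b a) - trace(b^2 a^2 b)   [square of a] = x^2*y*z^2 - x^3*z - 2*x*y^2*z + x^2*y + y^3 + 2*x*z - 3*y
so trace(a^3 b^2 a^2 b a) = trace(a) trace(b^2 a^2 b a^3) - trace(b^2 a^2 b a^2)   [square of a] = x^4*y*z^2 - x^5*z - 2*x^3*y^2*z + x^4*y + x^2*y^3 - 2*x^2*y*z^2 + 4*x^3*z + 3*x*y^2*z - 4*x^2*y - y^3 - 3*x*z + 3*y
trace(a^4 b^2 a^2 b a) = trace(a) trace(a^3 b^2 a^2 b a) - trace(a^3 b^2 a^2 b)   [square of a] = x^5*y*z^2 - x^6*z - 2*x^4*y^2*z + x^5*y + x^3*y^3 - 3*x^3*y*z^2 + 5*x^4*z + 5*x^2*y^2*z - 5*x^3*y - 2*x*y^3 + x*y*z^2 - 6*x^2*z - y^2*z + 6*x*y + z
reduce: trace(a^7 b^2 a^2 b) = trace(a) trace(a^4 b^2 a^2 b a^2) - trace(a^4 b^2 a^2 b a)   [square of a] = x^7*y*z^2 - x^8*z - 2*x^6*y^2*z + x^7*y + x^5*y^3 - 5*x^5*y*z^2 + 7*x^6*z + 9*x^4*y^2*z - 7*x^5*y - 4*x^3*y^3 + 6*x^3*y*z^2 - 15*x^4*z - 9*x^2*y^2*z + 15*x^3*y + 3*x*y^3 - x*y*z^2 + 10*x^2*z + y^2*z - 9*x*y - z
trace(a^6 b^2 a^2 b^-1 a) = trace(a^7 b^2 a^2) trace(b) - trace(a^7 b^2 a^2 b)   [inverse elimination on b] = x^8*y^2*z - x^9*y - x^7*y^3 - x^7*y*z^2 + x^8*z - 5*x^6*y^2*z + 8*x^7*y + 5*x^5*y^3 + 5*x^5*y*z^2 - 7*x^6*z + 6*x^4*y^2*z - 20*x^5*y - 6*x^3*y^3 - 6*x^3*y*z^2 + 15*x^4*z - x^2*y^2*z + 15*x^3*y + x*y^3 + x*y*z^2 - 10*x^2*z + z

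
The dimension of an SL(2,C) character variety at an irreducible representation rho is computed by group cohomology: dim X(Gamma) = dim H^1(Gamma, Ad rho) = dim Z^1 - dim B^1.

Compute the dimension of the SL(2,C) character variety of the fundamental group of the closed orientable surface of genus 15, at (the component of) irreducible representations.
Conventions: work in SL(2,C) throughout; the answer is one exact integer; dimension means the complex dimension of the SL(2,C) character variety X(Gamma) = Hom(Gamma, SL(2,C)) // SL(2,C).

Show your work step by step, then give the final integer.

The genus-15 surface group: 2g = 30 generators, one relator prod [a_i, b_i].
A cocycle assigns one sl_2 vector per generator subject to the relator condition d_2(z) = 0: dim of the unconstrained space is 3*2g = 90.
At an irreducible rho, H^2 = coker(d_2) vanishes (Poincare duality: H^2 is dual to H^0 = invariants = 0), so d_2 is surjective onto sl_2 and dim Z^1 = 90 - 3 = 87.
Coboundaries contribute dim B^1 = 3 (injective at irreducible rho).
dim X = dim H^1 = 87 - 3 = 84.

84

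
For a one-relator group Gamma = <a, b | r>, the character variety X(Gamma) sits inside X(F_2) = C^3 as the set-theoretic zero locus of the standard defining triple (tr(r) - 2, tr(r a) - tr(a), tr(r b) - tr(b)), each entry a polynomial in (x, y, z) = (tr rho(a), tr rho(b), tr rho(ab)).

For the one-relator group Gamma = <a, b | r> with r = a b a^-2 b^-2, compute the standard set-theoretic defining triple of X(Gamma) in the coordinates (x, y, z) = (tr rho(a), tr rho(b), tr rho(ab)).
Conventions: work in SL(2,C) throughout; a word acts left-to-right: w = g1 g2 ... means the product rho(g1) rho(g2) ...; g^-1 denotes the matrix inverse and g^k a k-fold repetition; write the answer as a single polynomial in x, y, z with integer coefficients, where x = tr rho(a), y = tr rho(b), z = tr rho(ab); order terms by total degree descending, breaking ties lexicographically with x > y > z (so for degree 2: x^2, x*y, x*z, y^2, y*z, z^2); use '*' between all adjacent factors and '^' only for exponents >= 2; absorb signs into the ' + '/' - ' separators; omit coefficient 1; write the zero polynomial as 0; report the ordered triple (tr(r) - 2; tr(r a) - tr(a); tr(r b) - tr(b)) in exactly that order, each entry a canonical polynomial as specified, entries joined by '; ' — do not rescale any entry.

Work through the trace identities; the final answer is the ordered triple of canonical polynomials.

-x^2*y^2*z + x^3*y + x*y^3 + x*y*z^2 - 4*x*y + z - 2; -x^3*y^2*z + x^4*y + x^2*y^3 + x^2*y*z^2 - 4*x^2*y - x + y; -x^2*y*z + x^3 + x*y^2 + x*z^2 - 3*x - y

next, tr(b a b) = tr(b) tr(a b) - tr(a)  (reduce the b square) = y*z - x
next, tr(b a b a) = tr(a b) tr(a b) - tr(1)  (split on a) = z^2 - 2
and tr(a b a^-1 b) = tr(b a b) tr(a) - tr(b a b a)  (eliminate a^-1) = x*y*z - x^2 - z^2 + 2
and tr(a^-1 b^-1 a b) = tr(a b a^-1) tr(b) - tr(a b a^-1 b)  (eliminate b^-1) = -x*y*z + x^2 + y^2 + z^2 - 2
next, tr(a b a^-2 b^-1) = tr(a^-1 b^-1 a b) tr(a) - tr(a^-1 b^-1 a b a)  (eliminate a^-1) = -x^2*y*z + x^3 + x*y^2 + x*z^2 - 3*x
next, tr(b a^-1) = tr(b) tr(a) - tr(b a)  (eliminate a^-1) = x*y - z
tr(a b a^-2 b^-2) = tr(a b a^-2 b^-1) tr(b) - tr(a b a^-2)  (eliminate b^-1) = -x^2*y^2*z + x^3*y + x*y^3 + x*y*z^2 - 4*x*y + z
tr(a^2) = tr(a) tr(a) - tr(1)   [square of a] = x^2 - 2
tr(b a^2) = tr(a) tr(b a) - tr(b)   [square of a] = x*z - y
next, tr(a^2 b a) = tr(a) tr(b a^2) - tr(b a)   [square of a] = x^2*z - x*y - z
tr(a^2 b a b) = tr(a) tr(b a b a) - tr(b a b)   [square of a] = x*z^2 - y*z - x
tr(b^-1 a^2 b a) = tr(a^2 b a) tr(b) - tr(a^2 b a b)   [inverse elimination on b] = x^2*y*z - x*y^2 - x*z^2 + x
tr(b^-1 a^2 b a^-1) = tr(b^-1 a^2 b) tr(a) - tr(b^-1 a^2 b a)   [inverse elimination on a] = -x^2*y*z + x^3 + x*y^2 + x*z^2 - 3*x
and tr(a^2 b a^-2 b^-1) = tr(b^-1 a^2 b a^-1) tr(a) - tr(b^-1 a^2 b)   [inverse elimination on a] = -x^3*y*z + x^4 + x^2*y^2 + x^2*z^2 - 4*x^2 + 2
and tr(a b a^-2 b^-2 a) = tr(a^2 b a^-2 b^-1) tr(b) - tr(a^2 b a^-2)   [inverse elimination on b] = -x^3*y^2*z + x^4*y + x^2*y^3 + x^2*y*z^2 - 4*x^2*y + y
assemble the triple (tr(r) - 2; tr(r a) - x; tr(r b) - y)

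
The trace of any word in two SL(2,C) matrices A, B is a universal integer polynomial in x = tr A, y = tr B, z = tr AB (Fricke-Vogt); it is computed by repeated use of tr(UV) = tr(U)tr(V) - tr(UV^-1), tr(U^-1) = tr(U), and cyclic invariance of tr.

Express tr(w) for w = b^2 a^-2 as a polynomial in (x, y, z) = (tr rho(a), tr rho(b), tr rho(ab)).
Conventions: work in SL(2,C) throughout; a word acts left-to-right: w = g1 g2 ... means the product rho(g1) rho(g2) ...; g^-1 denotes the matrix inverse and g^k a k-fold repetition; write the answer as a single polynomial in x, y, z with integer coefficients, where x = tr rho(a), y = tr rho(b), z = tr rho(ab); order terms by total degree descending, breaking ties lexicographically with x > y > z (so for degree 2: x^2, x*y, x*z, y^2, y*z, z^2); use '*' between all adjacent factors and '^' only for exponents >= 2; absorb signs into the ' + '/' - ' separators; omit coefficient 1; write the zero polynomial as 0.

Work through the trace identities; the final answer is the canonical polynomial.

x^2*y^2 - x*y*z - x^2 - y^2 + 2

apply: trace(b^2) = trace(b)*trace(b) - trace(1)  (reduce the b square) = y^2 - 2
apply: trace(b^2 a) = trace(b)*trace(a b) - trace(a)  (reduce the b square) = y*z - x
trace(b^2 a^-1) = trace(b^2)*trace(a) - trace(b^2 a)  (eliminate a^-1) = x*y^2 - y*z - x
trace(b^2 a^-2) = trace(b^2 a^-1)*trace(a) - trace(b^2)  (eliminate a^-1) = x^2*y^2 - x*y*z - x^2 - y^2 + 2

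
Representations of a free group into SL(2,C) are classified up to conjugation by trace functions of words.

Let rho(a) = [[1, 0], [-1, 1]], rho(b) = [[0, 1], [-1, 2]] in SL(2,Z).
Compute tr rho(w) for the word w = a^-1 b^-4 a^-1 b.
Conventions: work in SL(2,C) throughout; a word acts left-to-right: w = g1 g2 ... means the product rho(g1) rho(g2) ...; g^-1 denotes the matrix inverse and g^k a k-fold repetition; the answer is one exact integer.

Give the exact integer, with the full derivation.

-8

rho(a^-1) = [[1, 0], [1, 1]]
... * rho(b^-1) = [[2, -1], [1, 0]]  ->  [[2, -1], [3, -1]]
... * rho(b^-1) = [[2, -1], [1, 0]]  ->  [[3, -2], [5, -3]]
... * rho(b^-1) = [[2, -1], [1, 0]]  ->  [[4, -3], [7, -5]]
... * rho(b^-1) = [[2, -1], [1, 0]]  ->  [[5, -4], [9, -7]]
... * rho(a^-1) = [[1, 0], [1, 1]]  ->  [[1, -4], [2, -7]]
... * rho(b) = [[0, 1], [-1, 2]]  ->  [[4, -7], [7, -12]]
tr = 4 + -12 = -8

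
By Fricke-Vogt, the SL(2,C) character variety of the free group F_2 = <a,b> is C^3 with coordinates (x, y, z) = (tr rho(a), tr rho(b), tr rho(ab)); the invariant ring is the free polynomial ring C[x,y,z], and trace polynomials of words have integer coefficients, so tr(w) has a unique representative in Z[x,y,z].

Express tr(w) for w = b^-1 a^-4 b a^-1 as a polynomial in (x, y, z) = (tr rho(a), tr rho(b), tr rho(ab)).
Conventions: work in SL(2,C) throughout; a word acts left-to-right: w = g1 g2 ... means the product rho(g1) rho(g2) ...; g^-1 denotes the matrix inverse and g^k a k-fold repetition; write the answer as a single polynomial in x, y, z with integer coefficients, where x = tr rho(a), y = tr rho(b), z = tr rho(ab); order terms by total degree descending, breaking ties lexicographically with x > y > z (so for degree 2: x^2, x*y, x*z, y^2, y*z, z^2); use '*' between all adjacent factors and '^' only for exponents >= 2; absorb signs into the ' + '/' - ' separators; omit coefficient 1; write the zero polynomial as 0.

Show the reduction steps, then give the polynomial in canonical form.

x^4*y*z - x^3*y^2 - x^3*z^2 - 2*x^2*y*z + x^3 + 2*x*y^2 + 2*x*z^2 - 3*x

use: tr(a^-1) = tr(a) = x
apply: tr(a^-2) = tr(a^-1) tr(a) - tr(1)   [inverse elimination on a] = x^2 - 2
apply: tr(a^-3) = tr(a^-2) tr(a) - tr(a^-1)   [inverse elimination on a] = x^3 - 3*x
tr(a^-4) = tr(a^-3) tr(a) - tr(a^-2)   [inverse elimination on a] = x^4 - 4*x^2 + 2
apply: tr(a^-1 b) = tr(b) tr(a) - tr(b a)   [inverse elimination on a] = x*y - z
tr(a^-2 b) = tr(a^-1 b) tr(a) - tr(a^-1 b a)   [inverse elimination on a] = x^2*y - x*z - y
tr(b a b) = tr(b) tr(a b) - tr(a)   [square of b] = y*z - x
use: tr(b a b a) = tr(b a) tr(b a) - tr(1)   [split at a repeated b] = z^2 - 2
apply: tr(a^-1 b a b) = tr(b a b) tr(a) - tr(b a b a)   [inverse elimination on a] = x*y*z - x^2 - z^2 + 2
apply: tr(a^-1 b a b a^-1) = tr(a^-1 b a b) tr(a) - tr(a^-1 b a b a)   [inverse elimination on a] = x^2*y*z - x^3 - x*z^2 - y*z + 3*x
apply: tr(a^-3 b a b) = tr(a^-1 b a b a^-1) tr(a) - tr(a^-1 b a b)   [inverse elimination on a] = x^3*y*z - x^4 - x^2*z^2 - 2*x*y*z + 4*x^2 + z^2 - 2
tr(a^-3 b a b^-1) = tr(a^-3 b a) tr(b) - tr(a^-3 b a b)   [inverse elimination on b] = -x^3*y*z + x^4 + x^2*y^2 + x^2*z^2 + x*y*z - 4*x^2 - y^2 - z^2 + 2
apply: tr(a b a) = tr(a) tr(b a) - tr(b)   [square of a] = x*z - y
tr(b a b^-1 a) = tr(a b a) tr(b) - tr(a b a b)   [inverse elimination on b] = x*y*z - y^2 - z^2 + 2
use: tr(a^-1 b a b^-1) = tr(b a b^-1) tr(a) - tr(b a b^-1 a)   [inverse elimination on a] = -x*y*z + x^2 + y^2 + z^2 - 2
use: tr(a^-2 b a b^-1) = tr(a^-1 b a b^-1) tr(a) - tr(a^-1 b a b^-1 a)   [inverse elimination on a] = -x^2*y*z + x^3 + x*y^2 + x*z^2 - 3*x
tr(b^-1 a^-4 b a) = tr(a^-3 b a b^-1) tr(a) - tr(a^-3 b a b^-1 a)   [inverse elimination on a] = -x^4*y*z + x^5 + x^3*y^2 + x^3*z^2 + 2*x^2*y*z - 5*x^3 - 2*x*y^2 - 2*x*z^2 + 5*x
apply: tr(b^-1 a^-4 b a^-1) = tr(b^-1 a^-4 b) tr(a) - tr(b^-1 a^-4 b a)   [inverse elimination on a] = x^4*y*z - x^3*y^2 - x^3*z^2 - 2*x^2*y*z + x^3 + 2*x*y^2 + 2*x*z^2 - 3*x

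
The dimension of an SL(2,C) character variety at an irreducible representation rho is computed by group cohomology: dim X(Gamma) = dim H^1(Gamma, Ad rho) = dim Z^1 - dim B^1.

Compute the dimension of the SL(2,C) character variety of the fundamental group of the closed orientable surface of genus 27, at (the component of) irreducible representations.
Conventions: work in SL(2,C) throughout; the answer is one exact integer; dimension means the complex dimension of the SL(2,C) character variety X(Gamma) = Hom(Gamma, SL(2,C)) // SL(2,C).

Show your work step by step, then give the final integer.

pi_1 of the closed genus-27 surface has 54 generators bound by the single product-of-commutators relator.
Unconstrained cocycle data is one sl_2 vector per generator (162 dimensions), cut by the relator condition d_2(z) = 0.
d_2 is surjective at irreducible rho (its cokernel H^2 is dual to H^0 = 0), so dim Z^1 = 162 - 3 = 159.
Coboundaries contribute dim B^1 = 3 (injective at irreducible rho).
dim H^1 = 159 - 3 = 156 = dim X.

156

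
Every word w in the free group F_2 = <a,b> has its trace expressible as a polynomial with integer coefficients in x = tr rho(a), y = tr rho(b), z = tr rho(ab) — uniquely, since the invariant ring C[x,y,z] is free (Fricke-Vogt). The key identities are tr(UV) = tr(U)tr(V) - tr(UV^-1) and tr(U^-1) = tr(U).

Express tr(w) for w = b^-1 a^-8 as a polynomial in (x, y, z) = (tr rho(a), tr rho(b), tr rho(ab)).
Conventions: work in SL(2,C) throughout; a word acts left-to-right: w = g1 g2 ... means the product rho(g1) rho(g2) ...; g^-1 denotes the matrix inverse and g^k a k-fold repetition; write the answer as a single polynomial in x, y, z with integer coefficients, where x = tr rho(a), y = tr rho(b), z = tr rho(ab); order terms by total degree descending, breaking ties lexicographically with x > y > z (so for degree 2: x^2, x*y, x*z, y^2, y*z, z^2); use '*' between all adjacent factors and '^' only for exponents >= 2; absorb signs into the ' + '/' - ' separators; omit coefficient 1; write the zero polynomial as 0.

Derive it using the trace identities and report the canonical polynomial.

x^7*z - x^6*y - 6*x^5*z + 5*x^4*y + 10*x^3*z - 6*x^2*y - 4*x*z + y

trace(a^-1) = trace(a) = x
trace(a^-2) = trace(a^-1) trace(a) - trace(1)   [inverse elimination on a] = x^2 - 2
trace(b a^-1) = trace(b) trace(a) - trace(b a)   [inverse elimination on a] = x*y - z
trace(a^-2 b) = trace(b a^-1) trace(a) - trace(b)   [inverse elimination on a] = x^2*y - x*z - y
trace(b^-1 a^-2) = trace(a^-2) trace(b) - trace(a^-2 b)   [inverse elimination on b] = x*z - y
trace(a^-2 b^-1 a^-1) = trace(b^-1 a^-2) trace(a) - trace(b^-1 a^-1)   [inverse elimination on a] = x^2*z - x*y - z
trace(a^-2 b^-1 a^-2) = trace(a^-2 b^-1 a^-1) trace(a) - trace(a^-2 b^-1)   [inverse elimination on a] = x^3*z - x^2*y - 2*x*z + y
trace(a^-2 b^-1 a^-3) = trace(a^-2 b^-1 a^-2) trace(a) - trace(a^-2 b^-1 a^-1)   [inverse elimination on a] = x^4*z - x^3*y - 3*x^2*z + 2*x*y + z
trace(a^-3 b^-1 a^-3) = trace(a^-2 b^-1 a^-3) trace(a) - trace(a^-2 b^-1 a^-2)   [inverse elimination on a] = x^5*z - x^4*y - 4*x^3*z + 3*x^2*y + 3*x*z - y
trace(a^-2 b^-1 a^-5) = trace(a^-3 b^-1 a^-3) trace(a) - trace(a^-3 b^-1 a^-2)   [inverse elimination on a] = x^6*z - x^5*y - 5*x^4*z + 4*x^3*y + 6*x^2*z - 3*x*y - z
trace(b^-1 a^-8) = trace(a^-2 b^-1 a^-5) trace(a) - trace(a^-2 b^-1 a^-4)   [inverse elimination on a] = x^7*z - x^6*y - 6*x^5*z + 5*x^4*y + 10*x^3*z - 6*x^2*y - 4*x*z + y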